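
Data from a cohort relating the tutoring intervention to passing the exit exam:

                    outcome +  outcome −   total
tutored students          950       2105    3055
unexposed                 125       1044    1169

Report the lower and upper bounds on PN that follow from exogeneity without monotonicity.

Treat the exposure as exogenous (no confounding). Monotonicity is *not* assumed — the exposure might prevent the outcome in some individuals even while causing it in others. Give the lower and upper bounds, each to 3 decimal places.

p₁ = P(outcome | exposed) = 950/3055 = 0.31097
p₀ = P(outcome | unexposed) = 125/1169 = 0.10693
Under exogeneity alone the bounds on PN are max{0,(p₁−p₀)/p₁} ≤ PN ≤ min{1,(1−p₀)/p₁}.
  lower = (p₁ − p₀)/p₁ = 0.20404 / 0.31097 ≈ 0.6561
  upper = min{1, (1 − p₀)/p₁} = 0.89307 / 0.31097 ≈ 2.8719 → capped at 1

0.656 ≤ PN ≤ 1.000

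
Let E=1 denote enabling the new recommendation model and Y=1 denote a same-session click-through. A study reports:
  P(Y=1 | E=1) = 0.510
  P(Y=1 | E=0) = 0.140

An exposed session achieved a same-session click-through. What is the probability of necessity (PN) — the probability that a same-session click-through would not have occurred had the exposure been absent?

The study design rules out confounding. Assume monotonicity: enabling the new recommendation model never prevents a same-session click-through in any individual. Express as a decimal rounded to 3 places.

Let p₁ = 0.51, p₀ = 0.14.
Under exogeneity and monotonicity, PN = (p₁ − p₀) / p₁.
PN = (0.51 − 0.14) / 0.51 = 0.37 / 0.51 ≈ 0.7255

PN ≈ 0.725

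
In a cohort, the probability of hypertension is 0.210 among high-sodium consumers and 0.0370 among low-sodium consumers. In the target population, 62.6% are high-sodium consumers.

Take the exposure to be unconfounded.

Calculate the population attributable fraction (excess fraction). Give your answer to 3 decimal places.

Let p₁ = 0.21, p₀ = 0.037.
Overall risk P(Y=1) = π·p₁ + (1−π)·p₀ = 0.626×0.21 + 0.374×0.037 = 0.1453.
Under exogeneity, PAF = [P(Y=1) − p₀] / P(Y=1).
PAF = (0.1453 − 0.037) / 0.1453 ≈ 0.7454

PAF ≈ 0.745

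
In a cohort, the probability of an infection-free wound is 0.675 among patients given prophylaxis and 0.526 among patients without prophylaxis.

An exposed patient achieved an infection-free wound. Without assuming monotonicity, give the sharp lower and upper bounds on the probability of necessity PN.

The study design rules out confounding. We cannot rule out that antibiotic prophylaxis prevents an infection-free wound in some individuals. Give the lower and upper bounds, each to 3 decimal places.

0.221 ≤ PN ≤ 0.702

Let p₁ = 0.675, p₀ = 0.526.
Under exogeneity alone the bounds on PN are max{0,(p₁−p₀)/p₁} ≤ PN ≤ min{1,(1−p₀)/p₁}.
  lower = (p₁ − p₀)/p₁ = 0.149 / 0.675 ≈ 0.2207
  upper = min{1, (1 − p₀)/p₁} = 0.474 / 0.675 ≈ 0.7022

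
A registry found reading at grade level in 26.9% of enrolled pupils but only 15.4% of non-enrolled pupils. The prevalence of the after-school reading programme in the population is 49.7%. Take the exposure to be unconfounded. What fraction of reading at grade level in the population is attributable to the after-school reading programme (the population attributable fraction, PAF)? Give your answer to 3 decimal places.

p₁ = 0.269, p₀ = 0.154.
Overall risk P(Y=1) = π·p₁ + (1−π)·p₀ = 0.497×0.269 + 0.503×0.154 = 0.21115.
Under exogeneity, PAF = [P(Y=1) − p₀] / P(Y=1).
PAF = (0.21115 − 0.154) / 0.21115 ≈ 0.2707

PAF ≈ 0.271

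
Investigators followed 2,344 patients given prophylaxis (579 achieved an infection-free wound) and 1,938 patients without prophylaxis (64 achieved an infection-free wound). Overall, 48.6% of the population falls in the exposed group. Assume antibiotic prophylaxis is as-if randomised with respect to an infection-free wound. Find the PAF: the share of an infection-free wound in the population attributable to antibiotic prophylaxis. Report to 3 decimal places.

p₁ = P(outcome | exposed) = 579/2344 = 0.24701
p₀ = P(outcome | unexposed) = 64/1938 = 0.033024
Overall risk P(Y=1) = π·p₁ + (1−π)·p₀ = 0.486×0.24701 + 0.514×0.033024 = 0.13702.
Under exogeneity, PAF = [P(Y=1) − p₀] / P(Y=1).
PAF = (0.13702 − 0.033024) / 0.13702 ≈ 0.7590

PAF ≈ 0.759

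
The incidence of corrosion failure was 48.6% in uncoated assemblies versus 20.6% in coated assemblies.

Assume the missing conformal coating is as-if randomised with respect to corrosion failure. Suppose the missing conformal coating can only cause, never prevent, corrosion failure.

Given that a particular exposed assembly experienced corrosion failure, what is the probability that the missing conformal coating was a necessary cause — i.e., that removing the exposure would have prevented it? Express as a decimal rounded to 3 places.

p₁ = 0.486, p₀ = 0.206.
Under exogeneity and monotonicity, PN = (p₁ − p₀) / p₁.
PN = (0.486 − 0.206) / 0.486 = 0.28 / 0.486 ≈ 0.5761

PN ≈ 0.576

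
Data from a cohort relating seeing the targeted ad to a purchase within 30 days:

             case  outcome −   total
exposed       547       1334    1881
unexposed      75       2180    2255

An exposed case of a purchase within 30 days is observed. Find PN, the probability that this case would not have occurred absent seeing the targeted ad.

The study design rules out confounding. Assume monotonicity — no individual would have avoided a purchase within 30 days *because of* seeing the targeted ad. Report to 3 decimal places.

PN ≈ 0.886

p₁ = P(outcome | exposed) = 547/1881 = 0.2908
p₀ = P(outcome | unexposed) = 75/2255 = 0.033259
Under exogeneity and monotonicity, PN = (p₁ − p₀)/p₁.
PN = (0.2908 − 0.033259) / 0.2908 ≈ 0.8856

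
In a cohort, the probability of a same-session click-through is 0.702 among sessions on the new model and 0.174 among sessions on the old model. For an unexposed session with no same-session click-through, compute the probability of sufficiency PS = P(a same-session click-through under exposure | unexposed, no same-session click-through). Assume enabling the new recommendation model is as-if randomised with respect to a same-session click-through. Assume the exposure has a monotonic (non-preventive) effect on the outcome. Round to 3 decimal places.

Let p₁ = 0.702, p₀ = 0.174.
Under exogeneity and monotonicity, PS = (p₁ − p₀) / (1 − p₀).
PS = (0.702 − 0.174) / (1 − 0.174) = 0.528 / 0.826 ≈ 0.6392

PS ≈ 0.639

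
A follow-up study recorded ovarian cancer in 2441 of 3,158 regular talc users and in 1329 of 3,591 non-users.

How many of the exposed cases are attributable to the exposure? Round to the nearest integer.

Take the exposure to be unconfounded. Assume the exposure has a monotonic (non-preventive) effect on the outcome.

p₁ = P(outcome | exposed) = 2441/3158 = 0.77296
p₀ = P(outcome | unexposed) = 1329/3591 = 0.37009
PN = (p₁ − p₀)/p₁ = (0.77296 − 0.37009) / 0.77296 ≈ 0.52120.
Attributable cases ≈ PN × (exposed cases) = 0.52120 × 2441 ≈ 1272.25.

about 1272 cases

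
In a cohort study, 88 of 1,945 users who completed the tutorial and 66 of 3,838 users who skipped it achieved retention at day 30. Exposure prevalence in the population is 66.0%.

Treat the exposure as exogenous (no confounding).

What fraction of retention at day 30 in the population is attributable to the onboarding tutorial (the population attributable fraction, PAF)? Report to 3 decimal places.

PAF ≈ 0.518

p₁ = P(outcome | exposed) = 88/1945 = 0.045244
p₀ = P(outcome | unexposed) = 66/3838 = 0.017196
Overall risk P(Y=1) = π·p₁ + (1−π)·p₀ = 0.66×0.045244 + 0.34×0.017196 = 0.035708.
Under exogeneity, PAF = [P(Y=1) − p₀] / P(Y=1).
PAF = (0.035708 − 0.017196) / 0.035708 ≈ 0.5184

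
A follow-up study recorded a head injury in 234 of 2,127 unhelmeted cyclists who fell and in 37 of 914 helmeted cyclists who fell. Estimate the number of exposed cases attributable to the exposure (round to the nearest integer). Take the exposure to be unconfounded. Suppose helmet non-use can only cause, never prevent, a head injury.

about 148 cases

p₁ = P(outcome | exposed) = 234/2127 = 0.11001
p₀ = P(outcome | unexposed) = 37/914 = 0.040481
PN = (p₁ − p₀)/p₁ = (0.11001 − 0.040481) / 0.11001 ≈ 0.63203.
Attributable cases ≈ PN × (exposed cases) = 0.63203 × 234 ≈ 147.90.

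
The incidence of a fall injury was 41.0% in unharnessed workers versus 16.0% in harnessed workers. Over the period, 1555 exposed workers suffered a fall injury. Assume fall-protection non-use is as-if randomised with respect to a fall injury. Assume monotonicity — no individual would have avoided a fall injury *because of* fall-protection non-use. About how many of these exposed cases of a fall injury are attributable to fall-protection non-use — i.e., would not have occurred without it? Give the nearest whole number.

about 948 cases

p₁ = 0.41, p₀ = 0.16.
PN = (p₁ − p₀)/p₁ = (0.41 − 0.16) / 0.41 ≈ 0.60976.
Attributable cases ≈ PN × (exposed cases) = 0.60976 × 1555 ≈ 948.17.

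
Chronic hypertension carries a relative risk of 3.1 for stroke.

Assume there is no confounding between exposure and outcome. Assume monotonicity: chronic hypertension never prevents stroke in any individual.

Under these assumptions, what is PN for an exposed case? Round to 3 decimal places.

Under exogeneity and monotonicity, PN = (RR − 1) / RR = 1 − 1/RR.
PN = (3.1 − 1) / 3.1 = 2.1 / 3.1 ≈ 0.6774

PN ≈ 0.677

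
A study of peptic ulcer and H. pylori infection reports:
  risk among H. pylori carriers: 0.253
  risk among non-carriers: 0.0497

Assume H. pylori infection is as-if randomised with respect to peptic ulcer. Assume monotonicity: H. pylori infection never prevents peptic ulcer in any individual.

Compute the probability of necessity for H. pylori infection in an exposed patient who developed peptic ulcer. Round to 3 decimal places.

PN ≈ 0.804

Let p₁ = 0.253, p₀ = 0.0497.
Under exogeneity and monotonicity, PN = (p₁ − p₀) / p₁.
PN = (0.253 − 0.0497) / 0.253 = 0.2033 / 0.253 ≈ 0.8036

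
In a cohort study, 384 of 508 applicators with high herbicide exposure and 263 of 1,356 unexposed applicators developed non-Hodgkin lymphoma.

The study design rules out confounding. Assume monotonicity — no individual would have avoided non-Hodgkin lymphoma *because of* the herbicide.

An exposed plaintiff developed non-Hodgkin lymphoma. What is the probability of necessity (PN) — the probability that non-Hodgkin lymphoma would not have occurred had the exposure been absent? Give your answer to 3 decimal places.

p₁ = P(outcome | exposed) = 384/508 = 0.75591
p₀ = P(outcome | unexposed) = 263/1356 = 0.19395
Under exogeneity and monotonicity, PN = (p₁ − p₀) / p₁.
PN = (0.75591 − 0.19395) / 0.75591 = 0.56195 / 0.75591 ≈ 0.7434

PN ≈ 0.743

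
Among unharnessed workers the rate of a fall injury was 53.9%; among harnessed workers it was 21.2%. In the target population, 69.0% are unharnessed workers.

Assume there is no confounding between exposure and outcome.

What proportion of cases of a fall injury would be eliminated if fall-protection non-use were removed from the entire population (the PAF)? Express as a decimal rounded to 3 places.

p₁ = 0.539, p₀ = 0.212.
Overall risk P(Y=1) = π·p₁ + (1−π)·p₀ = 0.69×0.539 + 0.31×0.212 = 0.43763.
Under exogeneity, PAF = [P(Y=1) − p₀] / P(Y=1).
PAF = (0.43763 − 0.212) / 0.43763 ≈ 0.5156

PAF ≈ 0.516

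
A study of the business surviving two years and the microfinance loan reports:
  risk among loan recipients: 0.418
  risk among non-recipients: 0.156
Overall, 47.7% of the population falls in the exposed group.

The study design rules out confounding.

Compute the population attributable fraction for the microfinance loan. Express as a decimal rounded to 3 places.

Let p₁ = 0.418, p₀ = 0.156.
Overall risk P(Y=1) = π·p₁ + (1−π)·p₀ = 0.477×0.418 + 0.523×0.156 = 0.28097.
Under exogeneity, PAF = [P(Y=1) − p₀] / P(Y=1).
PAF = (0.28097 − 0.156) / 0.28097 ≈ 0.4448

PAF ≈ 0.445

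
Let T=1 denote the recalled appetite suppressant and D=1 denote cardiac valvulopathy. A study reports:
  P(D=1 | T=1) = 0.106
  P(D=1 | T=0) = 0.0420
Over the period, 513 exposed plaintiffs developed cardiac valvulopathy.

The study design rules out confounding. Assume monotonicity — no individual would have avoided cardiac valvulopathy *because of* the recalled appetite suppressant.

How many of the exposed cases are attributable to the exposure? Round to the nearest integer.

about 310 cases

Let p₁ = 0.106, p₀ = 0.042.
PN = (p₁ − p₀)/p₁ = (0.106 − 0.042) / 0.106 ≈ 0.60377.
Attributable cases ≈ PN × (exposed cases) = 0.60377 × 513 ≈ 309.74.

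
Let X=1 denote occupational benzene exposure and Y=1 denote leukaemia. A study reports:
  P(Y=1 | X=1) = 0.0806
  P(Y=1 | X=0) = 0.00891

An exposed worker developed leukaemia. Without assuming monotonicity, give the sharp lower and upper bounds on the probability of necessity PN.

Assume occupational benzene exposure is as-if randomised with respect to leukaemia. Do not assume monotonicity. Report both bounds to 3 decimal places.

0.889 ≤ PN ≤ 1.000

Let p₁ = 0.0806, p₀ = 0.00891.
Under exogeneity alone the bounds on PN are max{0,(p₁−p₀)/p₁} ≤ PN ≤ min{1,(1−p₀)/p₁}.
  lower = (p₁ − p₀)/p₁ = 0.07169 / 0.0806 ≈ 0.8895
  upper = min{1, (1 − p₀)/p₁} = 0.99109 / 0.0806 ≈ 12.2964 → capped at 1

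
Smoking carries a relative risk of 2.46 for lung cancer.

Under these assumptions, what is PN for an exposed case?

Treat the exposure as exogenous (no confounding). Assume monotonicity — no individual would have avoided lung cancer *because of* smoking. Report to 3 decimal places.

PN ≈ 0.593

Under exogeneity and monotonicity, PN = (RR − 1) / RR = 1 − 1/RR.
PN = (2.46 − 1) / 2.46 = 1.46 / 2.46 ≈ 0.5935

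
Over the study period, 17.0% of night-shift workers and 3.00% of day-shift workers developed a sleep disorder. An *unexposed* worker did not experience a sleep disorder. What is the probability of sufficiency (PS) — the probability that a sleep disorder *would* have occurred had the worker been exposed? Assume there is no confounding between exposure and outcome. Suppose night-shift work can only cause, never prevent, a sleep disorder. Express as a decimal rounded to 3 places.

PS ≈ 0.144

p₁ = 0.17, p₀ = 0.03.
Under exogeneity and monotonicity, PS = (p₁ − p₀) / (1 − p₀).
PS = (0.17 − 0.03) / (1 − 0.03) = 0.14 / 0.97 ≈ 0.1443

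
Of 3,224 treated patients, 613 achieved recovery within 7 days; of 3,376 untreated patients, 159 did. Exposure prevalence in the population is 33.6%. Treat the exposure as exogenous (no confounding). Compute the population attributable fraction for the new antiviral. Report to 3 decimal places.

p₁ = P(outcome | exposed) = 613/3224 = 0.19014
p₀ = P(outcome | unexposed) = 159/3376 = 0.047097
Overall risk P(Y=1) = π·p₁ + (1−π)·p₀ = 0.336×0.19014 + 0.664×0.047097 = 0.095158.
Under exogeneity, PAF = [P(Y=1) − p₀] / P(Y=1).
PAF = (0.095158 − 0.047097) / 0.095158 ≈ 0.5051

PAF ≈ 0.505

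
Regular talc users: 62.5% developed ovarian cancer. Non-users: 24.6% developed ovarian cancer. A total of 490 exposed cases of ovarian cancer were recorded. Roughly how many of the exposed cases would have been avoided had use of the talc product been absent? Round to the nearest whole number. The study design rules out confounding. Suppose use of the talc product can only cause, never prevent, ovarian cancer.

p₁ = 0.625, p₀ = 0.246.
PN = (p₁ − p₀)/p₁ = (0.625 − 0.246) / 0.625 ≈ 0.60640.
Attributable cases ≈ PN × (exposed cases) = 0.60640 × 490 ≈ 297.14.

about 297 cases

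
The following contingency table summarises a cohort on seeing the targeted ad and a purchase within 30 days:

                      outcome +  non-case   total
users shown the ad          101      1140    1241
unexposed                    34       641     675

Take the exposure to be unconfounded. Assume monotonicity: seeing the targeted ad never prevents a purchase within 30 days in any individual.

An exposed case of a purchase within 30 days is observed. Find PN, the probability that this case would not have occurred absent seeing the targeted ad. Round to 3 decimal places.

p₁ = P(outcome | exposed) = 101/1241 = 0.081386
p₀ = P(outcome | unexposed) = 34/675 = 0.05037
Under exogeneity and monotonicity, PN = (p₁ − p₀) / p₁.
PN = (0.081386 − 0.05037) / 0.081386 = 0.031016 / 0.081386 ≈ 0.3811

PN ≈ 0.381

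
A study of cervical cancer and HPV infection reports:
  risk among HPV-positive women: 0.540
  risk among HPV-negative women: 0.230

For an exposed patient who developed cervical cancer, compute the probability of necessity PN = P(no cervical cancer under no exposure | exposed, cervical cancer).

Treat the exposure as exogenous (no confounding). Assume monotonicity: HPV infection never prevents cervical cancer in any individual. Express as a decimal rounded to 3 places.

PN ≈ 0.574

Let p₁ = 0.54, p₀ = 0.23.
Under exogeneity and monotonicity, PN = (p₁ − p₀) / p₁.
PN = (0.54 − 0.23) / 0.54 = 0.31 / 0.54 ≈ 0.5741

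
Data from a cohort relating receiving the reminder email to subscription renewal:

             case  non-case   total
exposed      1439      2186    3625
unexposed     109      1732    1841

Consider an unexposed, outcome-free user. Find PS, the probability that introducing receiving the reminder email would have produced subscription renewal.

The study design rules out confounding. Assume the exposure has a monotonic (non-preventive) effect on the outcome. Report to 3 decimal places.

PS ≈ 0.359

p₁ = P(outcome | exposed) = 1439/3625 = 0.39697
p₀ = P(outcome | unexposed) = 109/1841 = 0.059207
Under exogeneity and monotonicity, PS = (p₁ − p₀) / (1 − p₀).
PS = (0.39697 − 0.059207) / (1 − 0.059207) = 0.33776 / 0.94079 ≈ 0.3590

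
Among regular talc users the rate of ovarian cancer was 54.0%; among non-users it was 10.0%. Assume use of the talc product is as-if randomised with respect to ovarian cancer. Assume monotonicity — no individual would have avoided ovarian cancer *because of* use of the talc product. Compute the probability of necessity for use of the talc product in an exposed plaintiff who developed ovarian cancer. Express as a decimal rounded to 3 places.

p₁ = 0.54, p₀ = 0.1.
Under exogeneity and monotonicity, PN = (p₁ − p₀) / p₁.
PN = (0.54 − 0.1) / 0.54 = 0.44 / 0.54 ≈ 0.8148

PN ≈ 0.815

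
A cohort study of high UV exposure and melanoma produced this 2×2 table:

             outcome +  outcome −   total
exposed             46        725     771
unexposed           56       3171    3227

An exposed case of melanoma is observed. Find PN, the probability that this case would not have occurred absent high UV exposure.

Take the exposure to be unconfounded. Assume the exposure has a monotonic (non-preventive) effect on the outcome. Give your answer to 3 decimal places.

p₁ = P(outcome | exposed) = 46/771 = 0.059663
p₀ = P(outcome | unexposed) = 56/3227 = 0.017354
Under exogeneity and monotonicity, PN = (p₁ − p₀) / p₁.
PN = (0.059663 − 0.017354) / 0.059663 = 0.042309 / 0.059663 ≈ 0.7091

PN ≈ 0.709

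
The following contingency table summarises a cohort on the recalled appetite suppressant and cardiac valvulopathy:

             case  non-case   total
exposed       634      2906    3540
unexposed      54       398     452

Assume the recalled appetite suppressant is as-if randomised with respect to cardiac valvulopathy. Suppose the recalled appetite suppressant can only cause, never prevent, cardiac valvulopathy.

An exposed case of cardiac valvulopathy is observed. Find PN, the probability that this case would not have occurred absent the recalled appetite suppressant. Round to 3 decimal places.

PN ≈ 0.333

p₁ = P(outcome | exposed) = 634/3540 = 0.1791
p₀ = P(outcome | unexposed) = 54/452 = 0.11947
Under exogeneity and monotonicity, PN = (p₁ − p₀) / p₁.
PN = (0.1791 − 0.11947) / 0.1791 = 0.059627 / 0.1791 ≈ 0.3329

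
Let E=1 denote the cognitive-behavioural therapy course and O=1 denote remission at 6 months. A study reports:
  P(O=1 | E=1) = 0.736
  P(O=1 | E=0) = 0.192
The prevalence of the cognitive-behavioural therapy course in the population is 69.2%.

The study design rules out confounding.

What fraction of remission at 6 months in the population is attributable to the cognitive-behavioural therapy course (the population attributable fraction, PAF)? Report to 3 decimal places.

Let p₁ = 0.736, p₀ = 0.192.
Overall risk P(Y=1) = π·p₁ + (1−π)·p₀ = 0.692×0.736 + 0.308×0.192 = 0.56845.
Under exogeneity, PAF = [P(Y=1) − p₀] / P(Y=1).
PAF = (0.56845 − 0.192) / 0.56845 ≈ 0.6622

PAF ≈ 0.662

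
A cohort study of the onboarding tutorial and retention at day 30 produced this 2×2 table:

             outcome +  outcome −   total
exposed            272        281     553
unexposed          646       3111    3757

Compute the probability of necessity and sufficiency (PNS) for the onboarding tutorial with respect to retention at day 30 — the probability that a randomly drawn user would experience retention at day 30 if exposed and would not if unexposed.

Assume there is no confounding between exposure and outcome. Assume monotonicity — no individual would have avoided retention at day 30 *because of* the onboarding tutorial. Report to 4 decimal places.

p₁ = P(outcome | exposed) = 272/553 = 0.49186
p₀ = P(outcome | unexposed) = 646/3757 = 0.17195
Under exogeneity and monotonicity, PNS = p₁ − p₀.
PNS = 0.49186 − 0.17195 = 0.31992

PNS ≈ 0.3199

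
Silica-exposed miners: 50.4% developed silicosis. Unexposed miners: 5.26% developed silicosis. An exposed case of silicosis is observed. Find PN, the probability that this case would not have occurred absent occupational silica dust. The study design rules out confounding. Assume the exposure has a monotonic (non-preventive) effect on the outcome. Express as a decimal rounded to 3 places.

PN ≈ 0.896

p₁ = 0.504, p₀ = 0.0526.
Under exogeneity and monotonicity, PN = (p₁ − p₀) / p₁.
PN = (0.504 − 0.0526) / 0.504 = 0.4514 / 0.504 ≈ 0.8956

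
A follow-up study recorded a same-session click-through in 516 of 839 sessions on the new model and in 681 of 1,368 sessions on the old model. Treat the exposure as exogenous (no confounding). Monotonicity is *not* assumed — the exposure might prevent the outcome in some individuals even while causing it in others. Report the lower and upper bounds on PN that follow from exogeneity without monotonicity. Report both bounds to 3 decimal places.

p₁ = P(outcome | exposed) = 516/839 = 0.61502
p₀ = P(outcome | unexposed) = 681/1368 = 0.49781
Under exogeneity alone the bounds on PN are max{0,(p₁−p₀)/p₁} ≤ PN ≤ min{1,(1−p₀)/p₁}.
  lower = (p₁ − p₀)/p₁ = 0.11721 / 0.61502 ≈ 0.1906
  upper = min{1, (1 − p₀)/p₁} = 0.50219 / 0.61502 ≈ 0.8166

0.191 ≤ PN ≤ 0.817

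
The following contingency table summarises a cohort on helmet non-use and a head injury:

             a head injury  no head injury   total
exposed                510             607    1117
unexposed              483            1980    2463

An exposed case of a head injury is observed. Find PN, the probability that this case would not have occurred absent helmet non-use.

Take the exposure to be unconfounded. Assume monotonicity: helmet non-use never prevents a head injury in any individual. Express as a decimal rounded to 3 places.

p₁ = P(outcome | exposed) = 510/1117 = 0.45658
p₀ = P(outcome | unexposed) = 483/2463 = 0.1961
Under exogeneity and monotonicity, PN = (p₁ − p₀)/p₁.
PN = (0.45658 − 0.1961) / 0.45658 ≈ 0.5705

PN ≈ 0.570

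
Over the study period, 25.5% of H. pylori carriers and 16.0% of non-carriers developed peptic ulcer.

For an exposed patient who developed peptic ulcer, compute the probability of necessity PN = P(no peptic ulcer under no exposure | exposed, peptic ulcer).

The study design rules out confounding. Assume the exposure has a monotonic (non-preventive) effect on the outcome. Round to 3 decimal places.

PN ≈ 0.373

p₁ = 0.255, p₀ = 0.16.
Under exogeneity and monotonicity, PN = (p₁ − p₀) / p₁.
PN = (0.255 − 0.16) / 0.255 = 0.095 / 0.255 ≈ 0.3725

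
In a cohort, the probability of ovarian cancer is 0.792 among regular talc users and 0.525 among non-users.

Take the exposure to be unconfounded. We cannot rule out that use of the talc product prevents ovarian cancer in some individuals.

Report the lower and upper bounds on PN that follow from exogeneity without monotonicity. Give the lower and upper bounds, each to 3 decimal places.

0.337 ≤ PN ≤ 0.600

Let p₁ = 0.792, p₀ = 0.525.
Under exogeneity alone the bounds on PN are max{0,(p₁−p₀)/p₁} ≤ PN ≤ min{1,(1−p₀)/p₁}.
  lower = (p₁ − p₀)/p₁ = 0.267 / 0.792 ≈ 0.3371
  upper = min{1, (1 − p₀)/p₁} = 0.475 / 0.792 ≈ 0.5997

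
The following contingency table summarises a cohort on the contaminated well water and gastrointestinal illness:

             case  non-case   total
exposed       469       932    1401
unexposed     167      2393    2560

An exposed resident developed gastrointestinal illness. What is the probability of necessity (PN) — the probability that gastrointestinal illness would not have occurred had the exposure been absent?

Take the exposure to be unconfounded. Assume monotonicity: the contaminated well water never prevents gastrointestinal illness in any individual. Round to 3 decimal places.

p₁ = P(outcome | exposed) = 469/1401 = 0.33476
p₀ = P(outcome | unexposed) = 167/2560 = 0.065234
Under exogeneity and monotonicity, PN = (p₁ − p₀) / p₁.
PN = (0.33476 − 0.065234) / 0.33476 = 0.26953 / 0.33476 ≈ 0.8051

PN ≈ 0.805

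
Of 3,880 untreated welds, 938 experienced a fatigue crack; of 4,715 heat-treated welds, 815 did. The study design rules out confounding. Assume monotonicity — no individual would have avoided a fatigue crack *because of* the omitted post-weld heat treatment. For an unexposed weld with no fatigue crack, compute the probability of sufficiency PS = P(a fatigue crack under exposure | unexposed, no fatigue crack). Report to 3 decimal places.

PS ≈ 0.083

p₁ = P(outcome | exposed) = 938/3880 = 0.24175
p₀ = P(outcome | unexposed) = 815/4715 = 0.17285
Under exogeneity and monotonicity, PS = (p₁ − p₀) / (1 − p₀).
PS = (0.24175 − 0.17285) / (1 − 0.17285) = 0.0689 / 0.82715 ≈ 0.0833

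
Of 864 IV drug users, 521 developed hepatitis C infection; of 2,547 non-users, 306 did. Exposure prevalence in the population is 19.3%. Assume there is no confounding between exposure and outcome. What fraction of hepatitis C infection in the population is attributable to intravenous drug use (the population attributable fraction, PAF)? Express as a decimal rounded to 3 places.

PAF ≈ 0.437

p₁ = P(outcome | exposed) = 521/864 = 0.60301
p₀ = P(outcome | unexposed) = 306/2547 = 0.12014
Overall risk P(Y=1) = π·p₁ + (1−π)·p₀ = 0.193×0.60301 + 0.807×0.12014 = 0.21333.
Under exogeneity, PAF = [P(Y=1) − p₀] / P(Y=1).
PAF = (0.21333 − 0.12014) / 0.21333 ≈ 0.4368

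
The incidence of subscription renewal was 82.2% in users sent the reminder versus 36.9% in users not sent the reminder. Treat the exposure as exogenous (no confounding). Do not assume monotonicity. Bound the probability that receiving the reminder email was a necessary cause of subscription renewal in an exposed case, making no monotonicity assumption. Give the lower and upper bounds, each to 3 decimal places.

p₁ = 0.822, p₀ = 0.369.
Under exogeneity alone the bounds on PN are max{0,(p₁−p₀)/p₁} ≤ PN ≤ min{1,(1−p₀)/p₁}.
  lower = (p₁ − p₀)/p₁ = 0.453 / 0.822 ≈ 0.5511
  upper = min{1, (1 − p₀)/p₁} = 0.631 / 0.822 ≈ 0.7676

0.551 ≤ PN ≤ 0.768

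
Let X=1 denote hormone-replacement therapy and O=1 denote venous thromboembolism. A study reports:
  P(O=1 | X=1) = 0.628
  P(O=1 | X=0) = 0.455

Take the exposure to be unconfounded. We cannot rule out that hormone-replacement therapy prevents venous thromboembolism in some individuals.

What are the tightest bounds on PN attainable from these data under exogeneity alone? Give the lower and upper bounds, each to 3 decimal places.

Let p₁ = 0.628, p₀ = 0.455.
Under exogeneity alone the bounds on PN are max{0,(p₁−p₀)/p₁} ≤ PN ≤ min{1,(1−p₀)/p₁}.
  lower = (p₁ − p₀)/p₁ = 0.173 / 0.628 ≈ 0.2755
  upper = min{1, (1 − p₀)/p₁} = 0.545 / 0.628 ≈ 0.8678

0.275 ≤ PN ≤ 0.868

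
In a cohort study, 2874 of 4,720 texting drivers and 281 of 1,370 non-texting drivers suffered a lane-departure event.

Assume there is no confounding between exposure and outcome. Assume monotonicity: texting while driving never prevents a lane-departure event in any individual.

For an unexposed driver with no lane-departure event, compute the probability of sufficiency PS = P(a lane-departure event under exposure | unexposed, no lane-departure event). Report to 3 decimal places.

PS ≈ 0.508

p₁ = P(outcome | exposed) = 2874/4720 = 0.6089
p₀ = P(outcome | unexposed) = 281/1370 = 0.20511
Under exogeneity and monotonicity, PS = (p₁ − p₀) / (1 − p₀).
PS = (0.6089 − 0.20511) / (1 − 0.20511) = 0.40379 / 0.79489 ≈ 0.5080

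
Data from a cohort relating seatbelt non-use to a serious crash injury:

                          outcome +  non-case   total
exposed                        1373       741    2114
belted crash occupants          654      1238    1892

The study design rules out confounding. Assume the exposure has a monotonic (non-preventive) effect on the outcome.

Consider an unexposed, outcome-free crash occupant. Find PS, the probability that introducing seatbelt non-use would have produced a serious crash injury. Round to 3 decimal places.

p₁ = P(outcome | exposed) = 1373/2114 = 0.64948
p₀ = P(outcome | unexposed) = 654/1892 = 0.34567
Under exogeneity and monotonicity, PS = (p₁ − p₀)/(1 − p₀).
PS = (0.64948 − 0.34567) / 0.65433 ≈ 0.4643

PS ≈ 0.464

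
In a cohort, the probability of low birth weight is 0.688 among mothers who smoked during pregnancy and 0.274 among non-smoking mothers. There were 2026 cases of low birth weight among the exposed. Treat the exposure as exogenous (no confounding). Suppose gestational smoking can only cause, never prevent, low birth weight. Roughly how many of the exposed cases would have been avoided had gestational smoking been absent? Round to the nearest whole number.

Let p₁ = 0.688, p₀ = 0.274.
PN = (p₁ − p₀)/p₁ = (0.688 − 0.274) / 0.688 ≈ 0.60174.
Attributable cases ≈ PN × (exposed cases) = 0.60174 × 2026 ≈ 1219.13.

about 1219 cases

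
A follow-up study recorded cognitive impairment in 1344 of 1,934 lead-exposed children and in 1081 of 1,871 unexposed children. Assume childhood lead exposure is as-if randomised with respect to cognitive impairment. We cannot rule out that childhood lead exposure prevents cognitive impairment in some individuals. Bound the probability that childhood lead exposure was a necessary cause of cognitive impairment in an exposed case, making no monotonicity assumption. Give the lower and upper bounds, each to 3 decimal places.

p₁ = P(outcome | exposed) = 1344/1934 = 0.69493
p₀ = P(outcome | unexposed) = 1081/1871 = 0.57777
Under exogeneity alone the bounds on PN are max{0,(p₁−p₀)/p₁} ≤ PN ≤ min{1,(1−p₀)/p₁}.
  lower = (p₁ − p₀)/p₁ = 0.11717 / 0.69493 ≈ 0.1686
  upper = min{1, (1 − p₀)/p₁} = 0.42223 / 0.69493 ≈ 0.6076

0.169 ≤ PN ≤ 0.608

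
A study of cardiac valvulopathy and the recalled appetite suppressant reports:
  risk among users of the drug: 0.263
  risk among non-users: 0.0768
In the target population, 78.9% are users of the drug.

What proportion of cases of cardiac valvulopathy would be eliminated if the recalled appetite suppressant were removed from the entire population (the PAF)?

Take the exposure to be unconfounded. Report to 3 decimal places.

Let p₁ = 0.263, p₀ = 0.0768.
Overall risk P(Y=1) = π·p₁ + (1−π)·p₀ = 0.789×0.263 + 0.211×0.0768 = 0.22371.
Under exogeneity, PAF = [P(Y=1) − p₀] / P(Y=1).
PAF = (0.22371 − 0.0768) / 0.22371 ≈ 0.6567

PAF ≈ 0.657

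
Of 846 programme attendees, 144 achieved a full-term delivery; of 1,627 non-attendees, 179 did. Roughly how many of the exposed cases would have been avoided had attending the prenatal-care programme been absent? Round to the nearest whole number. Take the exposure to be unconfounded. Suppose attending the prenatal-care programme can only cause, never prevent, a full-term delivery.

p₁ = P(outcome | exposed) = 144/846 = 0.17021
p₀ = P(outcome | unexposed) = 179/1627 = 0.11002
PN = (p₁ − p₀)/p₁ = (0.17021 − 0.11002) / 0.17021 ≈ 0.35364.
Attributable cases ≈ PN × (exposed cases) = 0.35364 × 144 ≈ 50.92.

about 51 cases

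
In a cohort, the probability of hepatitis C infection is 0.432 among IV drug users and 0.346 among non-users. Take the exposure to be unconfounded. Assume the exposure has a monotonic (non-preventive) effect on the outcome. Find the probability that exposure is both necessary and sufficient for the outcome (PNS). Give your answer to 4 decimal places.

PNS ≈ 0.0860

Let p₁ = 0.432, p₀ = 0.346.
Under exogeneity and monotonicity, PNS = p₁ − p₀.
PNS = 0.432 − 0.346 = 0.086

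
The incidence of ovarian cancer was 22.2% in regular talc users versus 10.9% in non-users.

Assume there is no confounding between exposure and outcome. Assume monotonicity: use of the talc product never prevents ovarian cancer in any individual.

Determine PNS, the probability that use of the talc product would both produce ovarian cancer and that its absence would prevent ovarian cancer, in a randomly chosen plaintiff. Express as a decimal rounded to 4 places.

p₁ = 0.222, p₀ = 0.109.
Under exogeneity and monotonicity, PNS = p₁ − p₀.
PNS = 0.222 − 0.109 = 0.113

PNS ≈ 0.1130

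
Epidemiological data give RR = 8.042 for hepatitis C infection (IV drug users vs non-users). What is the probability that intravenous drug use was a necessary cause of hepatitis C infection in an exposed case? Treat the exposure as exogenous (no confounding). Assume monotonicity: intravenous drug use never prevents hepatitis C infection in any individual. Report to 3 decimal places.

Under exogeneity and monotonicity, PN = (RR − 1) / RR = 1 − 1/RR.
PN = (8.042 − 1) / 8.042 = 7.042 / 8.042 ≈ 0.8757

PN ≈ 0.876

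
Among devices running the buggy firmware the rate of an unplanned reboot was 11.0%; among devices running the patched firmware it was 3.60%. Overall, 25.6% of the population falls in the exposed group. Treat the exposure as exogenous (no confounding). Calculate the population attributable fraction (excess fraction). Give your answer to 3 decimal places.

p₁ = 0.11, p₀ = 0.036.
Overall risk P(Y=1) = π·p₁ + (1−π)·p₀ = 0.256×0.11 + 0.744×0.036 = 0.054944.
Under exogeneity, PAF = [P(Y=1) − p₀] / P(Y=1).
PAF = (0.054944 − 0.036) / 0.054944 ≈ 0.3448

PAF ≈ 0.345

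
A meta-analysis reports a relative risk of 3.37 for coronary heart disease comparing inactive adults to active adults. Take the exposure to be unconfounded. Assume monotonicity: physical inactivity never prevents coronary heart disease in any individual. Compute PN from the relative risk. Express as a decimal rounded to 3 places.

PN ≈ 0.703

Under exogeneity and monotonicity, PN = (RR − 1) / RR = 1 − 1/RR.
PN = (3.37 − 1) / 3.37 = 2.37 / 3.37 ≈ 0.7033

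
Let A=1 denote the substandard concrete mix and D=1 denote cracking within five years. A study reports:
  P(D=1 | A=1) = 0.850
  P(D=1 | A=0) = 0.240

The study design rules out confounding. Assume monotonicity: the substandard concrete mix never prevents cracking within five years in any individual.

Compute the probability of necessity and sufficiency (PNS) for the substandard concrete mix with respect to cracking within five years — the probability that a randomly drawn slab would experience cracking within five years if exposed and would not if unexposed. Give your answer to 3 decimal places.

PNS ≈ 0.610

Let p₁ = 0.85, p₀ = 0.24.
Under exogeneity and monotonicity, PNS = p₁ − p₀.
PNS = 0.85 − 0.24 = 0.61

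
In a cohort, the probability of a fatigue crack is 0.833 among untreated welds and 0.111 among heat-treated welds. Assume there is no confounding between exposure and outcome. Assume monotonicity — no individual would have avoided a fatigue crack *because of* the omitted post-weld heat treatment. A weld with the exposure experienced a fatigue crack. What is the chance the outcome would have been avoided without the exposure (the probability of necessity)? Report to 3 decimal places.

Let p₁ = 0.833, p₀ = 0.111.
Under exogeneity and monotonicity, PN = (p₁ − p₀) / p₁.
PN = (0.833 − 0.111) / 0.833 = 0.722 / 0.833 ≈ 0.8667

PN ≈ 0.867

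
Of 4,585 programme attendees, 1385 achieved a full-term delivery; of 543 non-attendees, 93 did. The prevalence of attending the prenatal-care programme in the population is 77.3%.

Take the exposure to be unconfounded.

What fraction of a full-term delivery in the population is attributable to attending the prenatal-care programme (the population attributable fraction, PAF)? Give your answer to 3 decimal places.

PAF ≈ 0.371

p₁ = P(outcome | exposed) = 1385/4585 = 0.30207
p₀ = P(outcome | unexposed) = 93/543 = 0.17127
Overall risk P(Y=1) = π·p₁ + (1−π)·p₀ = 0.773×0.30207 + 0.227×0.17127 = 0.27238.
Under exogeneity, PAF = [P(Y=1) − p₀] / P(Y=1).
PAF = (0.27238 − 0.17127) / 0.27238 ≈ 0.3712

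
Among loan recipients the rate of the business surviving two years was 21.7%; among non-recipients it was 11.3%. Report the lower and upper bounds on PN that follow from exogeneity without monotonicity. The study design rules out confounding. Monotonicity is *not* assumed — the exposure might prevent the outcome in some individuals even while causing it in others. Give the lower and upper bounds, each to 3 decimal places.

0.479 ≤ PN ≤ 1.000

p₁ = 0.217, p₀ = 0.113.
Under exogeneity alone the bounds on PN are max{0,(p₁−p₀)/p₁} ≤ PN ≤ min{1,(1−p₀)/p₁}.
  lower = (p₁ − p₀)/p₁ = 0.104 / 0.217 ≈ 0.4793
  upper = min{1, (1 − p₀)/p₁} = 0.887 / 0.217 ≈ 4.0876 → capped at 1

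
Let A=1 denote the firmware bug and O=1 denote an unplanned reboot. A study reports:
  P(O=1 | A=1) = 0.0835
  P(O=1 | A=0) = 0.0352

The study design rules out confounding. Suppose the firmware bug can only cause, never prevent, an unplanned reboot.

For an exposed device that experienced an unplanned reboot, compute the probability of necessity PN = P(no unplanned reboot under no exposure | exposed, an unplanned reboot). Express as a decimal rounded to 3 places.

PN ≈ 0.578

Let p₁ = 0.0835, p₀ = 0.0352.
Under exogeneity and monotonicity, PN = (p₁ − p₀) / p₁.
PN = (0.0835 − 0.0352) / 0.0835 = 0.0483 / 0.0835 ≈ 0.5784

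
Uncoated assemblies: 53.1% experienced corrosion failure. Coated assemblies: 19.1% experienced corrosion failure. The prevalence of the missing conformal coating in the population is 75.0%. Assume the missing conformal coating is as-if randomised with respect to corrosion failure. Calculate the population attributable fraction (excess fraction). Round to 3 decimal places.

PAF ≈ 0.572

p₁ = 0.531, p₀ = 0.191.
Overall risk P(Y=1) = π·p₁ + (1−π)·p₀ = 0.75×0.531 + 0.25×0.191 = 0.446.
Under exogeneity, PAF = [P(Y=1) − p₀] / P(Y=1).
PAF = (0.446 − 0.191) / 0.446 ≈ 0.5717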